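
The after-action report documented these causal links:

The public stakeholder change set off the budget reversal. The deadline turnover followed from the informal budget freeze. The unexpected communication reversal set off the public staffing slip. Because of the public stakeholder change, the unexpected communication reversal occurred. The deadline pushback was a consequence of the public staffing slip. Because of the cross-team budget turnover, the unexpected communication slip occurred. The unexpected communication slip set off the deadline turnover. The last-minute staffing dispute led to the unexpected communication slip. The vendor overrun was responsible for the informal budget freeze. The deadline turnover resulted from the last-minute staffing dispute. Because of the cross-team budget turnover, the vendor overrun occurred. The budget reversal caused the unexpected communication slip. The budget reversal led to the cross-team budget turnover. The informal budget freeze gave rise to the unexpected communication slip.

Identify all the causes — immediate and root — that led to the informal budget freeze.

the budget reversal, the cross-team budget turnover, the public stakeholder change, the vendor overrun

Immediate cause of the informal budget freeze: the vendor overrun.
Further upstream: the public stakeholder change, the budget reversal, the cross-team budget turnover.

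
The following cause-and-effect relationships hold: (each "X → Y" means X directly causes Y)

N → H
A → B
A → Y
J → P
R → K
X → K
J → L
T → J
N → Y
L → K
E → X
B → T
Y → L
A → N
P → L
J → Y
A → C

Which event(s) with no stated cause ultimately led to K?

A, E, R

Tracing upstream from K: K ← L ← Y ← A.
A separate upstream branch: K ← R.
A separate upstream branch: K ← X ← E.
Each of those chain origins has no stated cause.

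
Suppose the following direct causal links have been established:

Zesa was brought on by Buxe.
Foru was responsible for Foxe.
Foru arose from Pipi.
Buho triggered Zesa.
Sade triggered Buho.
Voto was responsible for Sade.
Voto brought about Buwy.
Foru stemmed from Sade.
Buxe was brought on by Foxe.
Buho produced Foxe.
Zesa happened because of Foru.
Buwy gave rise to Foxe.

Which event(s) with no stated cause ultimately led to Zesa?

Tracing upstream from Zesa: Zesa ← Buho ← Sade ← Voto.
A separate upstream branch: Zesa ← Foru ← Pipi.
Each of those chain origins has no stated cause.

Pipi, Voto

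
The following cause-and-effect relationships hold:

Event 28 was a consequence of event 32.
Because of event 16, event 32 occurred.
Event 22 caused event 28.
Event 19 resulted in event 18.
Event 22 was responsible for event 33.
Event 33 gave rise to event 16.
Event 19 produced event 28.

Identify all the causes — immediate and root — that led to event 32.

Immediate cause of event 32: event 16.
Further upstream: event 22, event 33.

event 16, event 22, event 33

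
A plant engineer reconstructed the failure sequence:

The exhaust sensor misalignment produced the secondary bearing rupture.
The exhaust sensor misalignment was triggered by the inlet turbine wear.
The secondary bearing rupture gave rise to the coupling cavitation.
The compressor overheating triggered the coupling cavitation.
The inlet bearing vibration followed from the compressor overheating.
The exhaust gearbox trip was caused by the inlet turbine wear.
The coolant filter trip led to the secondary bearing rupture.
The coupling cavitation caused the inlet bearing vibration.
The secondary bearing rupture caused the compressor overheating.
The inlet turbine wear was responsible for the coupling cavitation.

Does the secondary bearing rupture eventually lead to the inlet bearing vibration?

Yes

There is a causal chain: the secondary bearing rupture → the compressor overheating → the inlet bearing vibration.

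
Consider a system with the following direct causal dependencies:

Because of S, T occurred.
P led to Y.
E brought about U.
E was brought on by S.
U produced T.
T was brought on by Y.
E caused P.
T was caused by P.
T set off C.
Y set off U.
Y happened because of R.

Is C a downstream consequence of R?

Yes

There is a causal chain: R → Y → T → C.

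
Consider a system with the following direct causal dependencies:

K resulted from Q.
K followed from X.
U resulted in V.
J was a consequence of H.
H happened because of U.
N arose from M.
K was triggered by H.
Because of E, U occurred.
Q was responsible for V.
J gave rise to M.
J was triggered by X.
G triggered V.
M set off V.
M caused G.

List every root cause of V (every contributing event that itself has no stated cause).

E, Q, X

Tracing upstream from V: V ← M ← J ← X.
A separate upstream branch: V ← U ← E.
A separate upstream branch: V ← Q.
Each of those chain origins has no stated cause.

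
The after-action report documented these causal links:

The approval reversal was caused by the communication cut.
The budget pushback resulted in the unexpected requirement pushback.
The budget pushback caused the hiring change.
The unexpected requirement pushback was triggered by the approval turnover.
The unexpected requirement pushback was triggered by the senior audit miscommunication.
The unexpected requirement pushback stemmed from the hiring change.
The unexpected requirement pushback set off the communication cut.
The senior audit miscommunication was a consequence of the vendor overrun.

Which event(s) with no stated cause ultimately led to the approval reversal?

the approval turnover, the budget pushback, the vendor overrun

Tracing upstream from the approval reversal: the approval reversal ← the communication cut ← the unexpected requirement pushback ← the budget pushback.
A separate upstream branch: the approval reversal ← the communication cut ← the unexpected requirement pushback ← the senior audit miscommunication ← the vendor overrun.
A separate upstream branch: the approval reversal ← the communication cut ← the unexpected requirement pushback ← the approval turnover.
Each of those chain origins has no stated cause.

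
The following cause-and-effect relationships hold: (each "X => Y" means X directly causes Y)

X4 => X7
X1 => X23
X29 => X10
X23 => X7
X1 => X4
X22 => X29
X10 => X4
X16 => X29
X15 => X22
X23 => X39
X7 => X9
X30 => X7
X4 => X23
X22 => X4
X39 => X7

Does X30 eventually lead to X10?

No

X30 leads to X7, X9; X10 is not among them.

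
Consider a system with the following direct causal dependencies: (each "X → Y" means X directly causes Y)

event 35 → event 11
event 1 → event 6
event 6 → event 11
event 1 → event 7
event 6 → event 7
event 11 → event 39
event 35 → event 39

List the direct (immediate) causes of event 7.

event 1, event 6

event 1, event 6 → event 7 with nothing further upstream stated.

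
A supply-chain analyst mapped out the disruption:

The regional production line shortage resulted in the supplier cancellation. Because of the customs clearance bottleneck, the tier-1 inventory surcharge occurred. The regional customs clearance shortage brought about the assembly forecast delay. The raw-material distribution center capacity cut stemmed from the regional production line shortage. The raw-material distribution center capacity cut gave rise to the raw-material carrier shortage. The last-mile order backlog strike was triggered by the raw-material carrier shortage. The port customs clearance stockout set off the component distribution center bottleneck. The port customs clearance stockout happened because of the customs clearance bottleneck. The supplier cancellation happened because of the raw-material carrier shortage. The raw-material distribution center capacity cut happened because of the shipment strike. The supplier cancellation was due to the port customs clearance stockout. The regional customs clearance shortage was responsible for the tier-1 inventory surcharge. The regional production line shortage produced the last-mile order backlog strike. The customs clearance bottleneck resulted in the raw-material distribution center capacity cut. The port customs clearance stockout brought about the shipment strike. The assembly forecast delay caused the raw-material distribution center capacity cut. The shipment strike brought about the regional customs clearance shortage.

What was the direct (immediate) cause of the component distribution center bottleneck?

Upstream contributors include the customs clearance bottleneck, but only the port customs clearance stockout feeds directly into the component distribution center bottleneck.

the port customs clearance stockout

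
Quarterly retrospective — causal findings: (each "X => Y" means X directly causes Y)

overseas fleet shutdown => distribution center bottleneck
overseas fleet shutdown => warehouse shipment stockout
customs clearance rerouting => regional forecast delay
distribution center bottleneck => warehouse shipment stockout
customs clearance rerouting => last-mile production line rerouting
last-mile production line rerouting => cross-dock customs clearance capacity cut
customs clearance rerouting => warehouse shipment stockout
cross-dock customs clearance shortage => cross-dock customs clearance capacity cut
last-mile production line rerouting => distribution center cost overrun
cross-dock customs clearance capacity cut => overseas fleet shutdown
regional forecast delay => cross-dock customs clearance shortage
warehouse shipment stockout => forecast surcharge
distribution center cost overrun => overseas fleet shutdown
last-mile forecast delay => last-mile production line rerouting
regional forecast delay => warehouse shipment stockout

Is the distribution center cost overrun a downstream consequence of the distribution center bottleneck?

The distribution center bottleneck leads to the warehouse shipment stockout, the forecast surcharge; the distribution center cost overrun is not among them.

No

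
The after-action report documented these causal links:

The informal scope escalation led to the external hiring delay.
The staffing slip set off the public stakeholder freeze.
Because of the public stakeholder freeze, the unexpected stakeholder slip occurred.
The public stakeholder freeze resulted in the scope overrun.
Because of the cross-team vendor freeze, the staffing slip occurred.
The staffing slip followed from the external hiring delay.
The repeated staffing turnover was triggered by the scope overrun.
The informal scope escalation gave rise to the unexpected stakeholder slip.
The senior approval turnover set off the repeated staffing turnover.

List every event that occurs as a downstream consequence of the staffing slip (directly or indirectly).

Direct effects: the public stakeholder freeze.
2 steps out: the unexpected stakeholder slip, the scope overrun.
3 steps out: the repeated staffing turnover.
Not reachable from it: the informal scope escalation, the cross-team vendor freeze, the external hiring delay, the senior approval turnover.

the public stakeholder freeze, the repeated staffing turnover, the scope overrun, the unexpected stakeholder slip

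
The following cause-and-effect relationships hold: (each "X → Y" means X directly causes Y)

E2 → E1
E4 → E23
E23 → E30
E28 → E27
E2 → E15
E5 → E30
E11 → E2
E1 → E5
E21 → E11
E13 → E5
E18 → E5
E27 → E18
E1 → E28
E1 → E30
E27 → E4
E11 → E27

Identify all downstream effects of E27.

E18, E23, E30, E4, E5

Direct effects: E4, E18.
2 steps out: E23, E5.
3 steps out: E30.
Not reachable from it: E21, E11, E2, E1, E28, E13, E15.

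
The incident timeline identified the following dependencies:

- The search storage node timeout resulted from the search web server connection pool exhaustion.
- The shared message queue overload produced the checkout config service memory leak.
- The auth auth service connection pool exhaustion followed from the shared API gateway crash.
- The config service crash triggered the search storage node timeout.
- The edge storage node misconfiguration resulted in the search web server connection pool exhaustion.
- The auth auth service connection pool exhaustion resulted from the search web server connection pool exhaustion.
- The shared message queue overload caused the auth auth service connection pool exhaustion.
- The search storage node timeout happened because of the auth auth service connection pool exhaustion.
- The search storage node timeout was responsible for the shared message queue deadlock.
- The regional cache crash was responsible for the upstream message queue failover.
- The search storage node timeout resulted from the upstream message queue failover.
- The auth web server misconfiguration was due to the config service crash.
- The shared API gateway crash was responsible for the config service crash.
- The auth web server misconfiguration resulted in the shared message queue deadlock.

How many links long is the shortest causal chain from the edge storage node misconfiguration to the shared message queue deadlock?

3

Shortest chain: the edge storage node misconfiguration → the search web server connection pool exhaustion → the search storage node timeout → the shared message queue deadlock.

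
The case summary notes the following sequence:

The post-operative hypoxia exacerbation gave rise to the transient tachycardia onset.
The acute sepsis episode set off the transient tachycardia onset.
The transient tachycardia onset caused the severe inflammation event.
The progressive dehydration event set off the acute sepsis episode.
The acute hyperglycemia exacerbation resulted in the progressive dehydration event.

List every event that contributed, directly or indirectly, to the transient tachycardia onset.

Immediate causes of the transient tachycardia onset: the post-operative hypoxia exacerbation, the acute sepsis episode.
Further upstream: the acute hyperglycemia exacerbation, the progressive dehydration event.

the acute hyperglycemia exacerbation, the acute sepsis episode, the post-operative hypoxia exacerbation, the progressive dehydration event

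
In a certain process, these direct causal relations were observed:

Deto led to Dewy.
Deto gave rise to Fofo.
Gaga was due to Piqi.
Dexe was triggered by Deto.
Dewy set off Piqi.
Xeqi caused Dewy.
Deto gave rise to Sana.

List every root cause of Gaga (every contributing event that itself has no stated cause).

Tracing upstream from Gaga: Gaga ← Piqi ← Dewy ← Deto.
A separate upstream branch: Gaga ← Piqi ← Dewy ← Xeqi.
Each of those chain origins has no stated cause.

Deto, Xeqi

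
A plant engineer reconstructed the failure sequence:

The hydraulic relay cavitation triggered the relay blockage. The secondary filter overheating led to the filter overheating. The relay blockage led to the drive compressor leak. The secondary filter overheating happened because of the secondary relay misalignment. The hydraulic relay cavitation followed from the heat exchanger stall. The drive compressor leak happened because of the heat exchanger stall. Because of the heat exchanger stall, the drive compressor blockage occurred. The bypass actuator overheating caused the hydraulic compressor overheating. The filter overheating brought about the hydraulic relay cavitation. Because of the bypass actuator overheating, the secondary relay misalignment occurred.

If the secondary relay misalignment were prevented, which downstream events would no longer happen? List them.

Downstream of the secondary relay misalignment: the secondary filter overheating, the filter overheating, the hydraulic relay cavitation, the relay blockage, the drive compressor leak.
Of those, still caused via another path: the hydraulic relay cavitation, the relay blockage, the drive compressor leak.
The remainder have no surviving cause.

the filter overheating, the secondary filter overheating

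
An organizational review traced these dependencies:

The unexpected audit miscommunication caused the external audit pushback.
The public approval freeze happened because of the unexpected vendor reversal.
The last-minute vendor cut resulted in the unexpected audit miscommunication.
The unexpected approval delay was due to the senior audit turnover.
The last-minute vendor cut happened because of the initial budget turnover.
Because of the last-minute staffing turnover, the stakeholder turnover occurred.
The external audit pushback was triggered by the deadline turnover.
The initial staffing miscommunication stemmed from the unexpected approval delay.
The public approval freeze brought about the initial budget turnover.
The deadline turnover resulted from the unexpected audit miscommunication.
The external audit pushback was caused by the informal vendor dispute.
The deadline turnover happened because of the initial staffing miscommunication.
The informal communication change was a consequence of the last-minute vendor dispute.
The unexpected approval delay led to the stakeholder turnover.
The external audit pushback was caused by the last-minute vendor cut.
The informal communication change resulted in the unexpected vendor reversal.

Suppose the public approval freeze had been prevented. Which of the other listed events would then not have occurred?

Downstream of the public approval freeze: the initial budget turnover, the last-minute vendor cut, the unexpected audit miscommunication, the deadline turnover, the external audit pushback.
Of those, still caused via another path: the deadline turnover, the external audit pushback.
The remainder have no surviving cause.

the initial budget turnover, the last-minute vendor cut, the unexpected audit miscommunication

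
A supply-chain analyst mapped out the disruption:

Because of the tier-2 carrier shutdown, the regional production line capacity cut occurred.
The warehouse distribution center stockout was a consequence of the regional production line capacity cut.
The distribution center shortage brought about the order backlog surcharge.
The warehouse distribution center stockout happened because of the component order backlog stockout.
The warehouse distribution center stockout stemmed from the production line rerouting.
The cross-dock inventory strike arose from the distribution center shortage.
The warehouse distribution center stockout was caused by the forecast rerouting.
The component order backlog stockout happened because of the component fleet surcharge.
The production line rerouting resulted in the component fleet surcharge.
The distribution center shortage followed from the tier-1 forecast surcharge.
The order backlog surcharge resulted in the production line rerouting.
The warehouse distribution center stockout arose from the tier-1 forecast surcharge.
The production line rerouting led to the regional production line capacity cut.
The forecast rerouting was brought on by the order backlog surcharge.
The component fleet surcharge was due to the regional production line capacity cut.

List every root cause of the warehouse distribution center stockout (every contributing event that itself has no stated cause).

Tracing upstream from the warehouse distribution center stockout: the warehouse distribution center stockout ← the tier-1 forecast surcharge.
A separate upstream branch: the warehouse distribution center stockout ← the regional production line capacity cut ← the tier-2 carrier shutdown.
Each of those chain origins has no stated cause.

the tier-1 forecast surcharge, the tier-2 carrier shutdown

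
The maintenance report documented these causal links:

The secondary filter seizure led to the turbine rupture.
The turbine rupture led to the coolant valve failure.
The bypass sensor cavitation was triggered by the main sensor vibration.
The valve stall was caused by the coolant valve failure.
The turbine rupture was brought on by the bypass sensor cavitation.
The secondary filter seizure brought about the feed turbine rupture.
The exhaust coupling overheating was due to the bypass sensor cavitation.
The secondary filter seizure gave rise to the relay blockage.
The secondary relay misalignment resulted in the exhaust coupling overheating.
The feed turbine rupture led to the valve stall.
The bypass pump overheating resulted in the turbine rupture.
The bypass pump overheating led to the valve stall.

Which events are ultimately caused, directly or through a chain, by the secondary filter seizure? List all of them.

the coolant valve failure, the feed turbine rupture, the relay blockage, the turbine rupture, the valve stall

Direct effects: the relay blockage, the turbine rupture, the feed turbine rupture.
2 steps out: the coolant valve failure, the valve stall.
Not reachable from it: the main sensor vibration, the bypass pump overheating, the bypass sensor cavitation, the secondary relay misalignment, the exhaust coupling overheating.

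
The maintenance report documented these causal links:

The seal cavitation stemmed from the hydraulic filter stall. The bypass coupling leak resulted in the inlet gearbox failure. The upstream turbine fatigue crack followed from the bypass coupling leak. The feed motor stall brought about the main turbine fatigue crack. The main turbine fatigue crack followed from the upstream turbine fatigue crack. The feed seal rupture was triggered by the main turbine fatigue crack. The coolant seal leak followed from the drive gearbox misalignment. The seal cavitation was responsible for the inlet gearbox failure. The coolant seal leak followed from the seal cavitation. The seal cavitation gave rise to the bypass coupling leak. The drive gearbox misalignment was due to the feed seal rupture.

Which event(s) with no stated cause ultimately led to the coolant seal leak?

Tracing upstream from the coolant seal leak: the coolant seal leak ← the drive gearbox misalignment ← the feed seal rupture ← the main turbine fatigue crack ← the feed motor stall.
A separate upstream branch: the coolant seal leak ← the seal cavitation ← the hydraulic filter stall.
Each of those chain origins has no stated cause.

the feed motor stall, the hydraulic filter stall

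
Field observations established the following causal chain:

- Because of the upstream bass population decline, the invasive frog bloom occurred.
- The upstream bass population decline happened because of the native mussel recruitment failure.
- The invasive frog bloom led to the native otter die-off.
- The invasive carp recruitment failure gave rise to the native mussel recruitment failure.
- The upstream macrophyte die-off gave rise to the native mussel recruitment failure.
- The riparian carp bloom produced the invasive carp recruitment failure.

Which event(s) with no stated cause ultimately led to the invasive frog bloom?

the riparian carp bloom, the upstream macrophyte die-off

Tracing upstream from the invasive frog bloom: the invasive frog bloom ← the upstream bass population decline ← the native mussel recruitment failure ← the invasive carp recruitment failure ← the riparian carp bloom.
A separate upstream branch: the invasive frog bloom ← the upstream bass population decline ← the native mussel recruitment failure ← the upstream macrophyte die-off.
Each of those chain origins has no stated cause.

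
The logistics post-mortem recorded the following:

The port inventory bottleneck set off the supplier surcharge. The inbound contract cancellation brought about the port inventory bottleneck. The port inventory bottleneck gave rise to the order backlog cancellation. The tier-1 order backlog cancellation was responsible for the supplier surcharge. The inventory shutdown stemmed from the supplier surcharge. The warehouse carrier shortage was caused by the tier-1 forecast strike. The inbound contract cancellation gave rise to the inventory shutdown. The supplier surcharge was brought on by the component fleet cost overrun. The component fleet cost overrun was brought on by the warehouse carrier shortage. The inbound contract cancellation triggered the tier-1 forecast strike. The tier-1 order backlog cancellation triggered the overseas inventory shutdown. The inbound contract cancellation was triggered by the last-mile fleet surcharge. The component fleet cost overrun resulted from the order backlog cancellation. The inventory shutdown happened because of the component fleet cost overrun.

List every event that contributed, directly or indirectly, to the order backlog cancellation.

Immediate cause of the order backlog cancellation: the port inventory bottleneck.
Further upstream: the last-mile fleet surcharge, the inbound contract cancellation.

the inbound contract cancellation, the last-mile fleet surcharge, the port inventory bottleneck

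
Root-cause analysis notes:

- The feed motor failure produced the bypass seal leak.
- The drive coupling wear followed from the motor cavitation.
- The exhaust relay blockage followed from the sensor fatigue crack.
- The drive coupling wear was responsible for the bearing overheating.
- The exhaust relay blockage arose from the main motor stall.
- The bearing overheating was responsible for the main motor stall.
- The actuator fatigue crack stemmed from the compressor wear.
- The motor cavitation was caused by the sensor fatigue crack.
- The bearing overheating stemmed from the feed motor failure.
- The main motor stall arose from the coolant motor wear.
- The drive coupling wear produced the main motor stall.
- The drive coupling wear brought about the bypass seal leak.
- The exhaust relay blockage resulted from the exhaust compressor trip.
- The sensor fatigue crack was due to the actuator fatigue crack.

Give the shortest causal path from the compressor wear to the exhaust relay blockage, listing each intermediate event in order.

the compressor wear → the actuator fatigue crack
the actuator fatigue crack → the sensor fatigue crack
the sensor fatigue crack → the exhaust relay blockage
Length: 3 steps.

the compressor wear → the actuator fatigue crack → the sensor fatigue crack → the exhaust relay blockage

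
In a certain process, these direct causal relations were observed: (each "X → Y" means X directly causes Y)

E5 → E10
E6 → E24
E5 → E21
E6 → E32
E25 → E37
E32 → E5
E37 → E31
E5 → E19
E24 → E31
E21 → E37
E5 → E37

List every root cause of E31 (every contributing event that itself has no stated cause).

E25, E6

Tracing upstream from E31: E31 ← E24 ← E6.
A separate upstream branch: E31 ← E37 ← E25.
Each of those chain origins has no stated cause.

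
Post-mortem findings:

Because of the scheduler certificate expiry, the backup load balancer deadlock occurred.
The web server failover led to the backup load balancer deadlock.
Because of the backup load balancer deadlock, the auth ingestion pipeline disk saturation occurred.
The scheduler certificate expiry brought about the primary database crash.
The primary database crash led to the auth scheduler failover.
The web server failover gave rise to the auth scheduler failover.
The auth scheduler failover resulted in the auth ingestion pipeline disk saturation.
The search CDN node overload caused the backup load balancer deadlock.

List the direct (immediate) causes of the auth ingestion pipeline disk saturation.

Upstream contributors include the search CDN node overload, the scheduler certificate expiry, the primary database crash, the web server failover, but only the auth scheduler failover, the backup load balancer deadlock feed directly into the auth ingestion pipeline disk saturation.

the auth scheduler failover, the backup load balancer deadlock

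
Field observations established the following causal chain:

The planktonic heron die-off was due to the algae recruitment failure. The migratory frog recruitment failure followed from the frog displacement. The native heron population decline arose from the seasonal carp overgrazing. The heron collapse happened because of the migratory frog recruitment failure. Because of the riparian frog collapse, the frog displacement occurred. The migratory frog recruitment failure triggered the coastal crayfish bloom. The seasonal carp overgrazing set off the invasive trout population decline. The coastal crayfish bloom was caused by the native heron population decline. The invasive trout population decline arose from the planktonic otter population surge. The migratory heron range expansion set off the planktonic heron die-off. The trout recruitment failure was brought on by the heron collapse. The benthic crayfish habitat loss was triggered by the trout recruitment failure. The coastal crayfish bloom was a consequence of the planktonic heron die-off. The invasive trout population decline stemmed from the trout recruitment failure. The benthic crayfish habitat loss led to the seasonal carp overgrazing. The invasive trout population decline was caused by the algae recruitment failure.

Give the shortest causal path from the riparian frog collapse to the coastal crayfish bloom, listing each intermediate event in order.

the riparian frog collapse → the frog displacement
the frog displacement → the migratory frog recruitment failure
the migratory frog recruitment failure → the coastal crayfish bloom
Length: 3 steps.

the riparian frog collapse → the frog displacement → the migratory frog recruitment failure → the coastal crayfish bloom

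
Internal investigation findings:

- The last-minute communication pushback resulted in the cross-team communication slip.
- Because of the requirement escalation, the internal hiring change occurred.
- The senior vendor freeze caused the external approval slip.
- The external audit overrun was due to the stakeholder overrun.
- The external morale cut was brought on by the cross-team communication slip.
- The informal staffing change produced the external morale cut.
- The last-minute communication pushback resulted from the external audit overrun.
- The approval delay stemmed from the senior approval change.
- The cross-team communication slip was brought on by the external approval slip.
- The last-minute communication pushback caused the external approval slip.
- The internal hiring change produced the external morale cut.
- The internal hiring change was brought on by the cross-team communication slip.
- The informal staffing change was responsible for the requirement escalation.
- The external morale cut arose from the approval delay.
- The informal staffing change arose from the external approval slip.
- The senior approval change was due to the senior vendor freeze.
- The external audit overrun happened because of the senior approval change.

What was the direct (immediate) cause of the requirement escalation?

Upstream contributors include the senior vendor freeze, the senior approval change, the external audit overrun, the last-minute communication pushback, the external approval slip, the stakeholder overrun, but only the informal staffing change feeds directly into the requirement escalation.

the informal staffing change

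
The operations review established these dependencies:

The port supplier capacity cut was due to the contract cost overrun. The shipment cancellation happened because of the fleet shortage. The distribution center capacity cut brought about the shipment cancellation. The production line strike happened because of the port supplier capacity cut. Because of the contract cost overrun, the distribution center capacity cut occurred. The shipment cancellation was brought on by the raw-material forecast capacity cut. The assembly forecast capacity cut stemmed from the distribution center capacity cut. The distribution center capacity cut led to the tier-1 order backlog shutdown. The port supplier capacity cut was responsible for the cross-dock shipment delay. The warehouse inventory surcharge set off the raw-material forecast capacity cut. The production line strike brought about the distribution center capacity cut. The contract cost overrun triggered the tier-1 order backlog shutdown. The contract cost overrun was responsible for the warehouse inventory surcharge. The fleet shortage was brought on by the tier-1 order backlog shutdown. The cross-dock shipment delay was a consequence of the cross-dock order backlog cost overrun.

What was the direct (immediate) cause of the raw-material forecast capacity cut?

the warehouse inventory surcharge

Upstream contributors include the contract cost overrun, but only the warehouse inventory surcharge feeds directly into the raw-material forecast capacity cut.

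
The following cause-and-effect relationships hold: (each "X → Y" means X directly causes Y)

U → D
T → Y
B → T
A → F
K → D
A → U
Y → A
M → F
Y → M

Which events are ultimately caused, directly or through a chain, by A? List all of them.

Direct effects: U, F.
2 steps out: D.
Not reachable from it: B, T, Y, M, K.

D, F, U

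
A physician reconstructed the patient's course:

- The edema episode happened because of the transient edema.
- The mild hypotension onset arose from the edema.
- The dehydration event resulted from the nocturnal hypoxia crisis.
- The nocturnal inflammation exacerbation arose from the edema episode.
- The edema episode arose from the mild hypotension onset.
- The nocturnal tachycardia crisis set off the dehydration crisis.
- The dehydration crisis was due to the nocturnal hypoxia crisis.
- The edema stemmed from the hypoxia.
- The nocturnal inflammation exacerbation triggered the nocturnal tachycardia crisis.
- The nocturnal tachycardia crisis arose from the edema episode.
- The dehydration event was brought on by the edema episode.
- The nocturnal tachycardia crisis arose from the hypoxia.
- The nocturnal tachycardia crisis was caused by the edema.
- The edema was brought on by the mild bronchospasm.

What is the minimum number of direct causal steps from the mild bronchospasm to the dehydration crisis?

Shortest chain: the mild bronchospasm → the edema → the nocturnal tachycardia crisis → the dehydration crisis.

3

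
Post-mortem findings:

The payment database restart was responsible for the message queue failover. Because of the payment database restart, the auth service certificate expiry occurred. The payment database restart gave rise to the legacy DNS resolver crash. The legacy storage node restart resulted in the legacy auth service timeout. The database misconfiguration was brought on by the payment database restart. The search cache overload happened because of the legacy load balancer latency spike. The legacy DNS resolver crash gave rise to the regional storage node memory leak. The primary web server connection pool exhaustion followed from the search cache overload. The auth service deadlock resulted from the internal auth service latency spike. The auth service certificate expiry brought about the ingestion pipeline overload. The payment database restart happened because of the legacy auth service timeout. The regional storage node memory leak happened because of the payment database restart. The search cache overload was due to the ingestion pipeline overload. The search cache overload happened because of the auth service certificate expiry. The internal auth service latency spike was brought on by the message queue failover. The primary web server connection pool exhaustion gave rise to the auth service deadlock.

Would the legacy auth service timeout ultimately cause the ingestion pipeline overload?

Yes

There is a causal chain: the legacy auth service timeout → the payment database restart → the auth service certificate expiry → the ingestion pipeline overload.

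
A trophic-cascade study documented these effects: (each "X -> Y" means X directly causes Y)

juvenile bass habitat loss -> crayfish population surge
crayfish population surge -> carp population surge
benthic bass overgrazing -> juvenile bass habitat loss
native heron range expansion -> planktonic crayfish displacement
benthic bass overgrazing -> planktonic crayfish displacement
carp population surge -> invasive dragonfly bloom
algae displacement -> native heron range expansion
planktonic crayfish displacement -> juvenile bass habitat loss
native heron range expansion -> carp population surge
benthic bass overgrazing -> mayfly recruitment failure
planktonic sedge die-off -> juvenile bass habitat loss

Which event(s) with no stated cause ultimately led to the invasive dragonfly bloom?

the algae displacement, the benthic bass overgrazing, the planktonic sedge die-off

Tracing upstream from the invasive dragonfly bloom: the invasive dragonfly bloom ← the carp population surge ← the crayfish population surge ← the juvenile bass habitat loss ← the benthic bass overgrazing.
A separate upstream branch: the invasive dragonfly bloom ← the carp population surge ← the native heron range expansion ← the algae displacement.
A separate upstream branch: the invasive dragonfly bloom ← the carp population surge ← the crayfish population surge ← the juvenile bass habitat loss ← the planktonic sedge die-off.
Each of those chain origins has no stated cause.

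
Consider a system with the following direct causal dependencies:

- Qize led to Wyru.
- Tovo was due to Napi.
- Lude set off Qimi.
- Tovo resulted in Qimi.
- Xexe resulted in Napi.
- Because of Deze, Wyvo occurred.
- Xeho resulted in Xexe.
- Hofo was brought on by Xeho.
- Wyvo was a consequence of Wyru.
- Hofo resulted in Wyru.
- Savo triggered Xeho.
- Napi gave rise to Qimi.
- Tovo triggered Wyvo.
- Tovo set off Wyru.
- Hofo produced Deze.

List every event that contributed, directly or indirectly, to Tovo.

Immediate cause of Tovo: Napi.
Further upstream: Savo, Xeho, Xexe.

Napi, Savo, Xeho, Xexe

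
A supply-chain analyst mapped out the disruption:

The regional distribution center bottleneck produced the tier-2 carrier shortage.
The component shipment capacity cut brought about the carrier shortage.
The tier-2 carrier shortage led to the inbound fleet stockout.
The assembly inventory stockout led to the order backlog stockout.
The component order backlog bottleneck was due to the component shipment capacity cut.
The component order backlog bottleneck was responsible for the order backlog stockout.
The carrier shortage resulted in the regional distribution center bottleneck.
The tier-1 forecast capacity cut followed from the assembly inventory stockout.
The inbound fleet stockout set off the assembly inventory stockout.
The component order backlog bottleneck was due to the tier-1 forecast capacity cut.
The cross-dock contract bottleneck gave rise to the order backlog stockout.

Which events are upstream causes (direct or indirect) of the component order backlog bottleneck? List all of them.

the assembly inventory stockout, the carrier shortage, the component shipment capacity cut, the inbound fleet stockout, the regional distribution center bottleneck, the tier-1 forecast capacity cut, the tier-2 carrier shortage

Immediate causes of the component order backlog bottleneck: the component shipment capacity cut, the tier-1 forecast capacity cut.
Further upstream: the carrier shortage, the regional distribution center bottleneck, the tier-2 carrier shortage, the inbound fleet stockout, the assembly inventory stockout.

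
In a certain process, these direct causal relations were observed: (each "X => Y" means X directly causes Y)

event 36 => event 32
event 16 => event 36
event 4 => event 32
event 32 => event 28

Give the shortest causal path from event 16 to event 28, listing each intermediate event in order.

event 16 → event 36
event 36 → event 32
event 32 → event 28
Length: 3 steps.

event 16 → event 36 → event 32 → event 28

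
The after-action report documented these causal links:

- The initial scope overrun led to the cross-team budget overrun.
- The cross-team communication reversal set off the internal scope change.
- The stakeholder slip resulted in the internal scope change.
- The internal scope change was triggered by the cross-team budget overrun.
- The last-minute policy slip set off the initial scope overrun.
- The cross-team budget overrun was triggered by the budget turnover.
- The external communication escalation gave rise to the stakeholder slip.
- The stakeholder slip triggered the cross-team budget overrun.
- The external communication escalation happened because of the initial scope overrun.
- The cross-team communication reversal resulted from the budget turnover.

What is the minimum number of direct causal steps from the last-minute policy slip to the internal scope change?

3

Shortest chain: the last-minute policy slip → the initial scope overrun → the cross-team budget overrun → the internal scope change.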